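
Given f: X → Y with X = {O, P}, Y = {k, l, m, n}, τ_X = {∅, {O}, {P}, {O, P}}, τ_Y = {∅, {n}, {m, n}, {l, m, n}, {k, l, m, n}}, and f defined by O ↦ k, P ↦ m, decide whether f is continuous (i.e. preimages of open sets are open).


f IS continuous.

Compute f^{-1}(U) for each U ∈ τ_Y:
  U = ∅: f^{-1}(U) = ∅ ∈ τ_X ✓.
  U = {n}: f^{-1}(U) = ∅ ∈ τ_X ✓.
  U = {m, n}: f^{-1}(U) = {P} ∈ τ_X ✓.
  U = {l, m, n}: f^{-1}(U) = {P} ∈ τ_X ✓.
  U = {k, l, m, n}: f^{-1}(U) = {O, P} ∈ τ_X ✓.
Every preimage lies in τ_X, so f IS continuous.


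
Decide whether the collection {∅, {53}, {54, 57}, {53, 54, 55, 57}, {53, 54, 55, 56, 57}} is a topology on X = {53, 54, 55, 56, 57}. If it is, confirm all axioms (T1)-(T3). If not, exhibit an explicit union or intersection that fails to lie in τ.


τ is NOT a topology on X.

Axiom (T1): ∅ ∈ τ? Yes; X ∈ τ? Yes.
Axiom (T2/T3): check pairwise unions and intersections of members of τ.
Counterexample for (T2): {53} ∪ {54, 57} = {53, 54, 57} ∉ τ. Therefore τ is NOT a topology.


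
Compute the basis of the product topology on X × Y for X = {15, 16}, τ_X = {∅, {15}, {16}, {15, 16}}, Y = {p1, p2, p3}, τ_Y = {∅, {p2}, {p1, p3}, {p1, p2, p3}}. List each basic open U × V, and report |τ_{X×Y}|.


Basis B = {∅ × ∅, {15} × {p2}, {16} × {p2}, {15} × {p1, p3}, {15, 16} × {p2}, {16} × {p1, p3}, {15} × {p1, p2, p3}, {16} × {p1, p2, p3}, {15, 16} × {p1, p3}, {15, 16} × {p1, p2, p3}}; |τ_{X×Y}| = 16.

Enumerate products U × V with U ∈ τ_X, V ∈ τ_Y (deduplicated):
  ∅ × ∅ = {} (∅)
  {15} × {p2} = {(15,p2)}
  {16} × {p2} = {(16,p2)}
  {15} × {p1, p3} = {(15,p1), (15,p3)}
  {15, 16} × {p2} = {(15,p2), (16,p2)}
  {16} × {p1, p3} = {(16,p1), (16,p3)}
  {15} × {p1, p2, p3} = {(15,p1), (15,p2), (15,p3)}
  {16} × {p1, p2, p3} = {(16,p1), (16,p2), (16,p3)}
  {15, 16} × {p1, p3} = {(15,p1), (15,p3), (16,p1), (16,p3)}
  {15, 16} × {p1, p2, p3} = {(15,p1), (15,p2), (15,p3), (16,p1), (16,p2), (16,p3)}
These 10 distinct sets form the basis B.
Close under arbitrary unions to get τ_{X×Y}; counting gives |τ_{X×Y}| = 16.


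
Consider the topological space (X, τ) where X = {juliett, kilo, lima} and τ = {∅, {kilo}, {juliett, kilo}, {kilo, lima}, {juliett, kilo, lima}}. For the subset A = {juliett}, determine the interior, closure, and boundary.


int(A) = ∅, cl(A) = {juliett}, ∂A = {juliett}.

Closed sets in (X, τ) are complements of opens:
  closed(X, τ) = {∅, {juliett}, {lima}, {juliett, lima}, {juliett, kilo, lima}}.
int(A) = ⋃ {U ∈ τ : U ⊆ A}. Opens contained in A: ∅.
Taking the union of these: int(A) = ∅.
cl(A) = ⋂ {C closed : A ⊆ C}. Closed sets containing A: {juliett}, {juliett, lima}, {juliett, kilo, lima}.
Intersecting these: cl(A) = {juliett}.
∂A = cl(A) ∖ int(A) = {juliett} ∖ ∅ = {juliett}.


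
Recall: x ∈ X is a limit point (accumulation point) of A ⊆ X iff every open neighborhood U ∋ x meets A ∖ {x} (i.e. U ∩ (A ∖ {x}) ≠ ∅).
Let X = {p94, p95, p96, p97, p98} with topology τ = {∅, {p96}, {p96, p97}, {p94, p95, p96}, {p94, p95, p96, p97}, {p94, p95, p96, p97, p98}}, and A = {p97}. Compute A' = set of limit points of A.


A' = {p98}

For each x ∈ X, list the open sets U ∈ τ with x ∈ U, then check whether U ∩ (A ∖ {x}) ≠ ∅ for every such U.
  x = p94: open {p94, p95, p96} ∋ x has {p94, p95, p96} ∩ (A ∖ {p94}) = ∅, so x is NOT a limit point.
  x = p95: open {p94, p95, p96} ∋ x has {p94, p95, p96} ∩ (A ∖ {p95}) = ∅, so x is NOT a limit point.
  x = p96: open {p96} ∋ x has {p96} ∩ (A ∖ {p96}) = ∅, so x is NOT a limit point.
  x = p97: open {p96, p97} ∋ x has {p96, p97} ∩ (A ∖ {p97}) = ∅, so x is NOT a limit point.
  x = p98: opens ∋ x are {p94, p95, p96, p97, p98}; each meets A ∖ {p98}, so x IS a limit point.
Collecting: A' = {p98}.


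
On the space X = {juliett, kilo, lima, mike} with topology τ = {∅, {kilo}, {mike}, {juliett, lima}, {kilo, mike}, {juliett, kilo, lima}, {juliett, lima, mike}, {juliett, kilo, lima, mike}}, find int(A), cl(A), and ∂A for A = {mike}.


int(A) = {mike}, cl(A) = {mike}, ∂A = ∅.

Closed sets in (X, τ) are complements of opens:
  closed(X, τ) = {∅, {kilo}, {mike}, {juliett, lima}, {kilo, mike}, {juliett, kilo, lima}, {juliett, lima, mike}, {juliett, kilo, lima, mike}}.
int(A) = ⋃ {U ∈ τ : U ⊆ A}. Opens contained in A: ∅, {mike}.
Taking the union of these: int(A) = {mike}.
cl(A) = ⋂ {C closed : A ⊆ C}. Closed sets containing A: {mike}, {kilo, mike}, {juliett, lima, mike}, {juliett, kilo, lima, mike}.
Intersecting these: cl(A) = {mike}.
∂A = cl(A) ∖ int(A) = {mike} ∖ {mike} = ∅.


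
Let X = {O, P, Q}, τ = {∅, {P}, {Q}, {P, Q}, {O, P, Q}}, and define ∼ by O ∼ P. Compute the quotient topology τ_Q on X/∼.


X/∼ = {[O=P], [Q]}; |τ_Q| = 3.

Equivalence classes: [O=P], [Q].
Quotient map π: X → X/∼ sends O ↦ [O=P], P ↦ [O=P], Q ↦ [Q].
For each subset V ⊆ X/∼, compute π^{-1}(V) ⊆ X and check whether π^{-1}(V) ∈ τ. V is open in τ_Q iff π^{-1}(V) ∈ τ.
  V = {}: π^{-1}(V) = ∅ ∈ τ ✓.
  V = {[O=P]}: π^{-1}(V) = {O, P} ∉ τ ✗.
  V = {[Q]}: π^{-1}(V) = {Q} ∈ τ ✓.
  V = {[O=P], [Q]}: π^{-1}(V) = {O, P, Q} ∈ τ ✓.
Open sets in the quotient: τ_Q = {{}, {[Q]}, {[O=P], [Q]}} (3 elements).


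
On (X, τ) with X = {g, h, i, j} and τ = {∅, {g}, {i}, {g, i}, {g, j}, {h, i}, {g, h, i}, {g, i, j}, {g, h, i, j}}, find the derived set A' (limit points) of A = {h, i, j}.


A' = {h}

For each x ∈ X, list the open sets U ∈ τ with x ∈ U, then check whether U ∩ (A ∖ {x}) ≠ ∅ for every such U.
  x = g: open {g} ∋ x has {g} ∩ (A ∖ {g}) = ∅, so x is NOT a limit point.
  x = h: opens ∋ x are {h, i}, {g, h, i}, {g, h, i, j}; each meets A ∖ {h}, so x IS a limit point.
  x = i: open {i} ∋ x has {i} ∩ (A ∖ {i}) = ∅, so x is NOT a limit point.
  x = j: open {g, j} ∋ x has {g, j} ∩ (A ∖ {j}) = ∅, so x is NOT a limit point.
Collecting: A' = {h}.


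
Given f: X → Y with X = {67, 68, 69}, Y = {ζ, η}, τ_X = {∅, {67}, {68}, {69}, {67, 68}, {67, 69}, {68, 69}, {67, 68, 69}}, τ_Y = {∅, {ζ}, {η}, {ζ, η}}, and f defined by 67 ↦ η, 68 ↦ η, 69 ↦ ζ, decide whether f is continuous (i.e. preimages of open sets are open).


f IS continuous.

Compute f^{-1}(U) for each U ∈ τ_Y:
  U = ∅: f^{-1}(U) = ∅ ∈ τ_X ✓.
  U = {ζ}: f^{-1}(U) = {69} ∈ τ_X ✓.
  U = {η}: f^{-1}(U) = {67, 68} ∈ τ_X ✓.
  U = {ζ, η}: f^{-1}(U) = {67, 68, 69} ∈ τ_X ✓.
Every preimage lies in τ_X, so f IS continuous.


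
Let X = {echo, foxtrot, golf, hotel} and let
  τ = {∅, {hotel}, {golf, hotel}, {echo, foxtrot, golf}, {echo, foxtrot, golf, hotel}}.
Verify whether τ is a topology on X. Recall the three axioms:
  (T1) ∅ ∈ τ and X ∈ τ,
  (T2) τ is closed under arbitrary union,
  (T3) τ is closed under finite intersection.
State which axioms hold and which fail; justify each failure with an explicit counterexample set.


τ is NOT a topology on X.

Axiom (T1): ∅ ∈ τ? Yes; X ∈ τ? Yes.
Axiom (T2/T3): check pairwise unions and intersections of members of τ.
Counterexample for (T3): {golf, hotel} ∩ {echo, foxtrot, golf} = {golf} ∉ τ. Therefore τ is NOT a topology.


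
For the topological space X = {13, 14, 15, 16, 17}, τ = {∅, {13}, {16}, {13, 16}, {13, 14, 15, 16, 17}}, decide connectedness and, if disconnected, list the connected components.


(X, τ) is connected.

Find clopen sets (U ∈ τ with X ∖ U ∈ τ):
  U = ∅, X ∖ U = {13, 14, 15, 16, 17} — both open, so U is clopen.
  U = {13, 14, 15, 16, 17}, X ∖ U = ∅ — both open, so U is clopen.
Only trivial clopens (∅ and X) exist, so (X, τ) is connected.
Compute connected components by grouping points that agree on all clopens:
  component: {13, 14, 15, 16, 17}


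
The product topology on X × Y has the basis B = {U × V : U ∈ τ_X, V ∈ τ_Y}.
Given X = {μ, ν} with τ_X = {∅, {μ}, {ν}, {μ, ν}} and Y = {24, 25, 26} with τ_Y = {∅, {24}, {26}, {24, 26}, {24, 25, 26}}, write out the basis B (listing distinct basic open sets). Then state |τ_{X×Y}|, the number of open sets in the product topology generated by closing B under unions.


Basis B = {∅ × ∅, {μ} × {24}, {μ} × {26}, {ν} × {24}, {ν} × {26}, {μ} × {24, 26}, {μ, ν} × {24}, {μ, ν} × {26}, {ν} × {24, 26}, {μ} × {24, 25, 26}, {ν} × {24, 25, 26}, {μ, ν} × {24, 26}, {μ, ν} × {24, 25, 26}}; |τ_{X×Y}| = 25.

Enumerate products U × V with U ∈ τ_X, V ∈ τ_Y (deduplicated):
  ∅ × ∅ = {} (∅)
  {μ} × {24} = {(μ,24)}
  {μ} × {26} = {(μ,26)}
  {ν} × {24} = {(ν,24)}
  {ν} × {26} = {(ν,26)}
  {μ} × {24, 26} = {(μ,24), (μ,26)}
  {μ, ν} × {24} = {(μ,24), (ν,24)}
  {μ, ν} × {26} = {(μ,26), (ν,26)}
  {ν} × {24, 26} = {(ν,24), (ν,26)}
  {μ} × {24, 25, 26} = {(μ,24), (μ,25), (μ,26)}
  {ν} × {24, 25, 26} = {(ν,24), (ν,25), (ν,26)}
  {μ, ν} × {24, 26} = {(μ,24), (μ,26), (ν,24), (ν,26)}
  {μ, ν} × {24, 25, 26} = {(μ,24), (μ,25), (μ,26), (ν,24), (ν,25), (ν,26)}
These 13 distinct sets form the basis B.
Close under arbitrary unions to get τ_{X×Y}; counting gives |τ_{X×Y}| = 25.


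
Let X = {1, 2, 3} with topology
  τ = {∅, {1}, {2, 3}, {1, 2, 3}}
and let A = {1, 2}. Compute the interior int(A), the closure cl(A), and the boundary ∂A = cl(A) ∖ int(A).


int(A) = {1}, cl(A) = {1, 2, 3}, ∂A = {2, 3}.

Closed sets in (X, τ) are complements of opens:
  closed(X, τ) = {∅, {1}, {2, 3}, {1, 2, 3}}.
int(A) = ⋃ {U ∈ τ : U ⊆ A}. Opens contained in A: ∅, {1}.
Taking the union of these: int(A) = {1}.
cl(A) = ⋂ {C closed : A ⊆ C}. Closed sets containing A: {1, 2, 3}.
Intersecting these: cl(A) = {1, 2, 3}.
∂A = cl(A) ∖ int(A) = {1, 2, 3} ∖ {1} = {2, 3}.


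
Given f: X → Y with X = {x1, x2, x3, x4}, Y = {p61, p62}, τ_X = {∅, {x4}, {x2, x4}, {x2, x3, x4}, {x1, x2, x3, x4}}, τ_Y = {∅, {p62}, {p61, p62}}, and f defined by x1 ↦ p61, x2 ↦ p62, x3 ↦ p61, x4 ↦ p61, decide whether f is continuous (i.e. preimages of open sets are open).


f is NOT continuous.

Compute f^{-1}(U) for each U ∈ τ_Y:
  U = ∅: f^{-1}(U) = ∅ ∈ τ_X ✓.
  U = {p62}: f^{-1}(U) = {x2} ∉ τ_X ✗.
  U = {p61, p62}: f^{-1}(U) = {x1, x2, x3, x4} ∈ τ_X ✓.
Found U = {p62} with f^{-1}(U) = {x2} not in τ_X. Therefore f is NOT continuous.


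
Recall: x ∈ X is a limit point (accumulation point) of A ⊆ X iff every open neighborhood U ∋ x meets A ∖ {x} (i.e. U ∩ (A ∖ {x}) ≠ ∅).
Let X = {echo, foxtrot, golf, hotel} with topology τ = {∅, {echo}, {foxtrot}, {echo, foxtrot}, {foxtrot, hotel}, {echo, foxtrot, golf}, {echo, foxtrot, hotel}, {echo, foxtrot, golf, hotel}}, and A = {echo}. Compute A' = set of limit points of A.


A' = {golf}

For each x ∈ X, list the open sets U ∈ τ with x ∈ U, then check whether U ∩ (A ∖ {x}) ≠ ∅ for every such U.
  x = echo: open {echo} ∋ x has {echo} ∩ (A ∖ {echo}) = ∅, so x is NOT a limit point.
  x = foxtrot: open {foxtrot} ∋ x has {foxtrot} ∩ (A ∖ {foxtrot}) = ∅, so x is NOT a limit point.
  x = golf: opens ∋ x are {echo, foxtrot, golf}, {echo, foxtrot, golf, hotel}; each meets A ∖ {golf}, so x IS a limit point.
  x = hotel: open {foxtrot, hotel} ∋ x has {foxtrot, hotel} ∩ (A ∖ {hotel}) = ∅, so x is NOT a limit point.
Collecting: A' = {golf}.


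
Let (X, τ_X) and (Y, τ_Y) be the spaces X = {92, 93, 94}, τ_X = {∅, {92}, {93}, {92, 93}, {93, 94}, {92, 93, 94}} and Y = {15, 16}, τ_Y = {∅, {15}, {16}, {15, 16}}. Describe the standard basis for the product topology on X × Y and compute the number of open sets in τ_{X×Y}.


Basis B = {∅ × ∅, {92} × {15}, {92} × {16}, {93} × {15}, {93} × {16}, {92} × {15, 16}, {92, 93} × {15}, {92, 93} × {16}, {93} × {15, 16}, {93, 94} × {15}, {93, 94} × {16}, {92, 93, 94} × {15}, {92, 93, 94} × {16}, {92, 93} × {15, 16}, {93, 94} × {15, 16}, {92, 93, 94} × {15, 16}}; |τ_{X×Y}| = 36.

Enumerate products U × V with U ∈ τ_X, V ∈ τ_Y (deduplicated):
  ∅ × ∅ = {} (∅)
  {92} × {15} = {(92,15)}
  {92} × {16} = {(92,16)}
  {93} × {15} = {(93,15)}
  {93} × {16} = {(93,16)}
  {92} × {15, 16} = {(92,15), (92,16)}
  {92, 93} × {15} = {(92,15), (93,15)}
  {92, 93} × {16} = {(92,16), (93,16)}
  {93} × {15, 16} = {(93,15), (93,16)}
  {93, 94} × {15} = {(93,15), (94,15)}
  {93, 94} × {16} = {(93,16), (94,16)}
  {92, 93, 94} × {15} = {(92,15), (93,15), (94,15)}
  {92, 93, 94} × {16} = {(92,16), (93,16), (94,16)}
  {92, 93} × {15, 16} = {(92,15), (92,16), (93,15), (93,16)}
  {93, 94} × {15, 16} = {(93,15), (93,16), (94,15), (94,16)}
  {92, 93, 94} × {15, 16} = {(92,15), (92,16), (93,15), (93,16), (94,15), (94,16)}
These 16 distinct sets form the basis B.
Close under arbitrary unions to get τ_{X×Y}; counting gives |τ_{X×Y}| = 36.


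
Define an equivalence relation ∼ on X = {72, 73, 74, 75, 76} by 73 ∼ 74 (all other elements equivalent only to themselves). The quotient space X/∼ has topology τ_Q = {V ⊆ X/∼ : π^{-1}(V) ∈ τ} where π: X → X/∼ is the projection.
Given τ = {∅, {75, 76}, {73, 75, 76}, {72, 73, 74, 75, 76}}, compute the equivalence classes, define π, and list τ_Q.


X/∼ = {[72], [73=74], [75], [76]}; |τ_Q| = 3.

Equivalence classes: [72], [73=74], [75], [76].
Quotient map π: X → X/∼ sends 72 ↦ [72], 73 ↦ [73=74], 74 ↦ [73=74], 75 ↦ [75], 76 ↦ [76].
For each subset V ⊆ X/∼, compute π^{-1}(V) ⊆ X and check whether π^{-1}(V) ∈ τ. V is open in τ_Q iff π^{-1}(V) ∈ τ.
  V = {}: π^{-1}(V) = ∅ ∈ τ ✓.
  V = {[72]}: π^{-1}(V) = {72} ∉ τ ✗.
  V = {[73=74]}: π^{-1}(V) = {73, 74} ∉ τ ✗.
  V = {[72], [73=74]}: π^{-1}(V) = {72, 73, 74} ∉ τ ✗.
  V = {[75]}: π^{-1}(V) = {75} ∉ τ ✗.
  V = {[72], [75]}: π^{-1}(V) = {72, 75} ∉ τ ✗.
  V = {[73=74], [75]}: π^{-1}(V) = {73, 74, 75} ∉ τ ✗.
  V = {[72], [73=74], [75]}: π^{-1}(V) = {72, 73, 74, 75} ∉ τ ✗.
  V = {[76]}: π^{-1}(V) = {76} ∉ τ ✗.
  V = {[72], [76]}: π^{-1}(V) = {72, 76} ∉ τ ✗.
  V = {[73=74], [76]}: π^{-1}(V) = {73, 74, 76} ∉ τ ✗.
  V = {[72], [73=74], [76]}: π^{-1}(V) = {72, 73, 74, 76} ∉ τ ✗.
  V = {[75], [76]}: π^{-1}(V) = {75, 76} ∈ τ ✓.
  V = {[72], [75], [76]}: π^{-1}(V) = {72, 75, 76} ∉ τ ✗.
  V = {[73=74], [75], [76]}: π^{-1}(V) = {73, 74, 75, 76} ∉ τ ✗.
  V = {[72], [73=74], [75], [76]}: π^{-1}(V) = {72, 73, 74, 75, 76} ∈ τ ✓.
Open sets in the quotient: τ_Q = {{}, {[75], [76]}, {[72], [73=74], [75], [76]}} (3 elements).


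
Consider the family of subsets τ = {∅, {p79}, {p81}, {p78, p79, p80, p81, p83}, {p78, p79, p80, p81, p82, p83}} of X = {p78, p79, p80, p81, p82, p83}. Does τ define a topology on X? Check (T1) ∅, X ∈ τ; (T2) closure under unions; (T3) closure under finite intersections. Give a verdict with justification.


τ is NOT a topology on X.

Axiom (T1): ∅ ∈ τ? Yes; X ∈ τ? Yes.
Axiom (T2/T3): check pairwise unions and intersections of members of τ.
Counterexample for (T2): {p79} ∪ {p81} = {p79, p81} ∉ τ. Therefore τ is NOT a topology.


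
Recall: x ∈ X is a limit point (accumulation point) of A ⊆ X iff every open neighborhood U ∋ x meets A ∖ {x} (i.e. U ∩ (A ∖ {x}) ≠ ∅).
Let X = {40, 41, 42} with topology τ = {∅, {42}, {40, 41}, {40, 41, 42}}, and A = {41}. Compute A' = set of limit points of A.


A' = {40}

For each x ∈ X, list the open sets U ∈ τ with x ∈ U, then check whether U ∩ (A ∖ {x}) ≠ ∅ for every such U.
  x = 40: opens ∋ x are {40, 41}, {40, 41, 42}; each meets A ∖ {40}, so x IS a limit point.
  x = 41: open {40, 41} ∋ x has {40, 41} ∩ (A ∖ {41}) = ∅, so x is NOT a limit point.
  x = 42: open {42} ∋ x has {42} ∩ (A ∖ {42}) = ∅, so x is NOT a limit point.
Collecting: A' = {40}.


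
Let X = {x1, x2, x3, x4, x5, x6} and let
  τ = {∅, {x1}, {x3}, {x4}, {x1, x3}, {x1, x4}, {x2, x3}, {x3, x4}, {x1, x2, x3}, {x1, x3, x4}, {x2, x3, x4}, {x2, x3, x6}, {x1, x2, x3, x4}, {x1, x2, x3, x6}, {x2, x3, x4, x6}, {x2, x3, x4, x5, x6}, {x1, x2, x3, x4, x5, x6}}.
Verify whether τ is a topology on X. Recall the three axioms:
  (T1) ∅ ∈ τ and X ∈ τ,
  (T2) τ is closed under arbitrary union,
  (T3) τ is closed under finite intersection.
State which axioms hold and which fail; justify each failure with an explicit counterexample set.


τ is NOT a topology on X.

Axiom (T1): ∅ ∈ τ? Yes; X ∈ τ? Yes.
Axiom (T2/T3): check pairwise unions and intersections of members of τ.
Counterexample for (T2): {x1} ∪ {x2, x3, x4, x6} = {x1, x2, x3, x4, x6} ∉ τ. Therefore τ is NOT a topology.


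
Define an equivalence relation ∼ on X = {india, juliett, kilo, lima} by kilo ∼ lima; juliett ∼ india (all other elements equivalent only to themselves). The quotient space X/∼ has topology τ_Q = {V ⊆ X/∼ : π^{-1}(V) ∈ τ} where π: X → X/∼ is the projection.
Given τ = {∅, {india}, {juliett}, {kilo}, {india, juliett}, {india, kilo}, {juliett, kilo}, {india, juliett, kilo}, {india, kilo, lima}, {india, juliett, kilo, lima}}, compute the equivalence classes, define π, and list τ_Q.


X/∼ = {[india=juliett], [kilo=lima]}; |τ_Q| = 3.

Equivalence classes: [india=juliett], [kilo=lima].
Quotient map π: X → X/∼ sends india ↦ [india=juliett], juliett ↦ [india=juliett], kilo ↦ [kilo=lima], lima ↦ [kilo=lima].
For each subset V ⊆ X/∼, compute π^{-1}(V) ⊆ X and check whether π^{-1}(V) ∈ τ. V is open in τ_Q iff π^{-1}(V) ∈ τ.
  V = {}: π^{-1}(V) = ∅ ∈ τ ✓.
  V = {[india=juliett]}: π^{-1}(V) = {india, juliett} ∈ τ ✓.
  V = {[kilo=lima]}: π^{-1}(V) = {kilo, lima} ∉ τ ✗.
  V = {[india=juliett], [kilo=lima]}: π^{-1}(V) = {india, juliett, kilo, lima} ∈ τ ✓.
Open sets in the quotient: τ_Q = {{}, {[india=juliett]}, {[india=juliett], [kilo=lima]}} (3 elements).


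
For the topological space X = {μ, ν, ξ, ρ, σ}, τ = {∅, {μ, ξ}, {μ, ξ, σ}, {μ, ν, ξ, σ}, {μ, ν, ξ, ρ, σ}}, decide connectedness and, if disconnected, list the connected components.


(X, τ) is connected.

Find clopen sets (U ∈ τ with X ∖ U ∈ τ):
  U = ∅, X ∖ U = {μ, ν, ξ, ρ, σ} — both open, so U is clopen.
  U = {μ, ν, ξ, ρ, σ}, X ∖ U = ∅ — both open, so U is clopen.
Only trivial clopens (∅ and X) exist, so (X, τ) is connected.
Compute connected components by grouping points that agree on all clopens:
  component: {μ, ν, ξ, ρ, σ}


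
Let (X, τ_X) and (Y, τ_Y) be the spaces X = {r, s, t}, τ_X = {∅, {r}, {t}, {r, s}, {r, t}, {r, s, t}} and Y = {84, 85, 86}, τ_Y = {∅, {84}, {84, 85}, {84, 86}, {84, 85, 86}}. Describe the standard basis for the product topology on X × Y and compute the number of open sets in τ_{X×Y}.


Basis B = {∅ × ∅, {r} × {84}, {t} × {84}, {r} × {84, 85}, {r} × {84, 86}, {r, s} × {84}, {r, t} × {84}, {t} × {84, 85}, {t} × {84, 86}, {r} × {84, 85, 86}, {r, s, t} × {84}, {t} × {84, 85, 86}, {r, s} × {84, 85}, {r, t} × {84, 85}, {r, s} × {84, 86}, {r, t} × {84, 86}, {r, s} × {84, 85, 86}, {r, t} × {84, 85, 86}, {r, s, t} × {84, 85}, {r, s, t} × {84, 86}, {r, s, t} × {84, 85, 86}}; |τ_{X×Y}| = 70.

Enumerate products U × V with U ∈ τ_X, V ∈ τ_Y (deduplicated):
  ∅ × ∅ = {} (∅)
  {r} × {84} = {(r,84)}
  {t} × {84} = {(t,84)}
  {r} × {84, 85} = {(r,84), (r,85)}
  {r} × {84, 86} = {(r,84), (r,86)}
  {r, s} × {84} = {(r,84), (s,84)}
  {r, t} × {84} = {(r,84), (t,84)}
  {t} × {84, 85} = {(t,84), (t,85)}
  {t} × {84, 86} = {(t,84), (t,86)}
  {r} × {84, 85, 86} = {(r,84), (r,85), (r,86)}
  {r, s, t} × {84} = {(r,84), (s,84), (t,84)}
  {t} × {84, 85, 86} = {(t,84), (t,85), (t,86)}
  {r, s} × {84, 85} = {(r,84), (r,85), (s,84), (s,85)}
  {r, t} × {84, 85} = {(r,84), (r,85), (t,84), (t,85)}
  {r, s} × {84, 86} = {(r,84), (r,86), (s,84), (s,86)}
  {r, t} × {84, 86} = {(r,84), (r,86), (t,84), (t,86)}
  {r, s} × {84, 85, 86} = {(r,84), (r,85), (r,86), (s,84), (s,85), (s,86)}
  {r, t} × {84, 85, 86} = {(r,84), (r,85), (r,86), (t,84), (t,85), (t,86)}
  {r, s, t} × {84, 85} = {(r,84), (r,85), (s,84), (s,85), (t,84), (t,85)}
  {r, s, t} × {84, 86} = {(r,84), (r,86), (s,84), (s,86), (t,84), (t,86)}
  {r, s, t} × {84, 85, 86} = {(r,84), (r,85), (r,86), (s,84), (s,85), (s,86), (t,84), (t,85), (t,86)}
These 21 distinct sets form the basis B.
Close under arbitrary unions to get τ_{X×Y}; counting gives |τ_{X×Y}| = 70.


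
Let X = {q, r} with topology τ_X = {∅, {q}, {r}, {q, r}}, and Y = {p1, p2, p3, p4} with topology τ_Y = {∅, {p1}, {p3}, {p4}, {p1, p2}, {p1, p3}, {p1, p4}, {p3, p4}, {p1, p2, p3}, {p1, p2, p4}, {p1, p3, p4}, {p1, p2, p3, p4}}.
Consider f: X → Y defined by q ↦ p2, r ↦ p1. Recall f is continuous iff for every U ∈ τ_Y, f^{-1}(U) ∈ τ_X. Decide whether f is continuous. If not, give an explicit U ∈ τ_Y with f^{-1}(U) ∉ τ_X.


f IS continuous.

Compute f^{-1}(U) for each U ∈ τ_Y:
  U = ∅: f^{-1}(U) = ∅ ∈ τ_X ✓.
  U = {p1}: f^{-1}(U) = {r} ∈ τ_X ✓.
  U = {p3}: f^{-1}(U) = ∅ ∈ τ_X ✓.
  U = {p4}: f^{-1}(U) = ∅ ∈ τ_X ✓.
  U = {p1, p2}: f^{-1}(U) = {q, r} ∈ τ_X ✓.
  U = {p1, p3}: f^{-1}(U) = {r} ∈ τ_X ✓.
  U = {p1, p4}: f^{-1}(U) = {r} ∈ τ_X ✓.
  U = {p3, p4}: f^{-1}(U) = ∅ ∈ τ_X ✓.
  U = {p1, p2, p3}: f^{-1}(U) = {q, r} ∈ τ_X ✓.
  U = {p1, p2, p4}: f^{-1}(U) = {q, r} ∈ τ_X ✓.
  U = {p1, p3, p4}: f^{-1}(U) = {r} ∈ τ_X ✓.
  U = {p1, p2, p3, p4}: f^{-1}(U) = {q, r} ∈ τ_X ✓.
Every preimage lies in τ_X, so f IS continuous.


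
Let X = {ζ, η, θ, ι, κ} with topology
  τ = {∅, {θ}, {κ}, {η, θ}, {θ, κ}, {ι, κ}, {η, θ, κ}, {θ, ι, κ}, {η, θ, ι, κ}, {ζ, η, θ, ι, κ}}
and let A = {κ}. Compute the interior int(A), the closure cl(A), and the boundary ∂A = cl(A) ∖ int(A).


int(A) = {κ}, cl(A) = {ζ, ι, κ}, ∂A = {ζ, ι}.

Closed sets in (X, τ) are complements of opens:
  closed(X, τ) = {∅, {ζ}, {ζ, η}, {ζ, ι}, {ζ, η, θ}, {ζ, η, ι}, {ζ, ι, κ}, {ζ, η, θ, ι}, {ζ, η, ι, κ}, {ζ, η, θ, ι, κ}}.
int(A) = ⋃ {U ∈ τ : U ⊆ A}. Opens contained in A: ∅, {κ}.
Taking the union of these: int(A) = {κ}.
cl(A) = ⋂ {C closed : A ⊆ C}. Closed sets containing A: {ζ, ι, κ}, {ζ, η, ι, κ}, {ζ, η, θ, ι, κ}.
Intersecting these: cl(A) = {ζ, ι, κ}.
∂A = cl(A) ∖ int(A) = {ζ, ι, κ} ∖ {κ} = {ζ, ι}.


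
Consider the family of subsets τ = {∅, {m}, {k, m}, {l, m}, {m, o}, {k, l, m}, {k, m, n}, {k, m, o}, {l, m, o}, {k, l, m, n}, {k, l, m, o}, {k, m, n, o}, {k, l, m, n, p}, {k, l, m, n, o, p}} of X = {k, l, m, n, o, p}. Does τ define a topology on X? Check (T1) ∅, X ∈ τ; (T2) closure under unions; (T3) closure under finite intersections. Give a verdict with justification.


τ is NOT a topology on X.

Axiom (T1): ∅ ∈ τ? Yes; X ∈ τ? Yes.
Axiom (T2/T3): check pairwise unions and intersections of members of τ.
Counterexample for (T2): {l, m} ∪ {k, m, n, o} = {k, l, m, n, o} ∉ τ. Therefore τ is NOT a topology.


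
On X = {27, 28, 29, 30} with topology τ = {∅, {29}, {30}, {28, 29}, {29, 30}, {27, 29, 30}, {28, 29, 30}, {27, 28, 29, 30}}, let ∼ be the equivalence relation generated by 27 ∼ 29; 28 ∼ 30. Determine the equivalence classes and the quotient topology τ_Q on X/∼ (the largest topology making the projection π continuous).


X/∼ = {[27=29], [28=30]}; |τ_Q| = 2.

Equivalence classes: [27=29], [28=30].
Quotient map π: X → X/∼ sends 27 ↦ [27=29], 28 ↦ [28=30], 29 ↦ [27=29], 30 ↦ [28=30].
For each subset V ⊆ X/∼, compute π^{-1}(V) ⊆ X and check whether π^{-1}(V) ∈ τ. V is open in τ_Q iff π^{-1}(V) ∈ τ.
  V = {}: π^{-1}(V) = ∅ ∈ τ ✓.
  V = {[27=29]}: π^{-1}(V) = {27, 29} ∉ τ ✗.
  V = {[28=30]}: π^{-1}(V) = {28, 30} ∉ τ ✗.
  V = {[27=29], [28=30]}: π^{-1}(V) = {27, 28, 29, 30} ∈ τ ✓.
Open sets in the quotient: τ_Q = {{}, {[27=29], [28=30]}} (2 elements).


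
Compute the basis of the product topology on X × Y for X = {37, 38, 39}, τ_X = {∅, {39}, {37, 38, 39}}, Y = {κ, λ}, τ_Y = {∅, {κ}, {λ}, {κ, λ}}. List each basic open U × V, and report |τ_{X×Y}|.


Basis B = {∅ × ∅, {39} × {κ}, {39} × {λ}, {39} × {κ, λ}, {37, 38, 39} × {κ}, {37, 38, 39} × {λ}, {37, 38, 39} × {κ, λ}}; |τ_{X×Y}| = 9.

Enumerate products U × V with U ∈ τ_X, V ∈ τ_Y (deduplicated):
  ∅ × ∅ = {} (∅)
  {39} × {κ} = {(39,κ)}
  {39} × {λ} = {(39,λ)}
  {39} × {κ, λ} = {(39,κ), (39,λ)}
  {37, 38, 39} × {κ} = {(37,κ), (38,κ), (39,κ)}
  {37, 38, 39} × {λ} = {(37,λ), (38,λ), (39,λ)}
  {37, 38, 39} × {κ, λ} = {(37,κ), (37,λ), (38,κ), (38,λ), (39,κ), (39,λ)}
These 7 distinct sets form the basis B.
Close under arbitrary unions to get τ_{X×Y}; counting gives |τ_{X×Y}| = 9.


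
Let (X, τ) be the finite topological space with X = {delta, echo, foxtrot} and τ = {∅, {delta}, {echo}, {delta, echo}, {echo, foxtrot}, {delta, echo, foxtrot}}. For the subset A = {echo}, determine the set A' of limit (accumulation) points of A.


A' = {foxtrot}

For each x ∈ X, list the open sets U ∈ τ with x ∈ U, then check whether U ∩ (A ∖ {x}) ≠ ∅ for every such U.
  x = delta: open {delta} ∋ x has {delta} ∩ (A ∖ {delta}) = ∅, so x is NOT a limit point.
  x = echo: open {echo} ∋ x has {echo} ∩ (A ∖ {echo}) = ∅, so x is NOT a limit point.
  x = foxtrot: opens ∋ x are {echo, foxtrot}, {delta, echo, foxtrot}; each meets A ∖ {foxtrot}, so x IS a limit point.
Collecting: A' = {foxtrot}.


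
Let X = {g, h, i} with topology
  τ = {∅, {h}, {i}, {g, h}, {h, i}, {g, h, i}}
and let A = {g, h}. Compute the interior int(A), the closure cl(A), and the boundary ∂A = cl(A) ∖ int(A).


int(A) = {g, h}, cl(A) = {g, h}, ∂A = ∅.

Closed sets in (X, τ) are complements of opens:
  closed(X, τ) = {∅, {g}, {i}, {g, h}, {g, i}, {g, h, i}}.
int(A) = ⋃ {U ∈ τ : U ⊆ A}. Opens contained in A: ∅, {h}, {g, h}.
Taking the union of these: int(A) = {g, h}.
cl(A) = ⋂ {C closed : A ⊆ C}. Closed sets containing A: {g, h}, {g, h, i}.
Intersecting these: cl(A) = {g, h}.
∂A = cl(A) ∖ int(A) = {g, h} ∖ {g, h} = ∅.


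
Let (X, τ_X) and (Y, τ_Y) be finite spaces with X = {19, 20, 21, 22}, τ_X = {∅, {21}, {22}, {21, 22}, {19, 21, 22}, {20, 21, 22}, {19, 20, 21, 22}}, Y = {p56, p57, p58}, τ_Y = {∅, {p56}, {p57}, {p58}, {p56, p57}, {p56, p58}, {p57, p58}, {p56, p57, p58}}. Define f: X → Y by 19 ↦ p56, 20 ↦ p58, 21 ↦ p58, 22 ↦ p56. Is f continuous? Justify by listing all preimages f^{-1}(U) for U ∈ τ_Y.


f is NOT continuous.

Compute f^{-1}(U) for each U ∈ τ_Y:
  U = ∅: f^{-1}(U) = ∅ ∈ τ_X ✓.
  U = {p56}: f^{-1}(U) = {19, 22} ∉ τ_X ✗.
  U = {p57}: f^{-1}(U) = ∅ ∈ τ_X ✓.
  U = {p58}: f^{-1}(U) = {20, 21} ∉ τ_X ✗.
  U = {p56, p57}: f^{-1}(U) = {19, 22} ∉ τ_X ✗.
  U = {p56, p58}: f^{-1}(U) = {19, 20, 21, 22} ∈ τ_X ✓.
  U = {p57, p58}: f^{-1}(U) = {20, 21} ∉ τ_X ✗.
  U = {p56, p57, p58}: f^{-1}(U) = {19, 20, 21, 22} ∈ τ_X ✓.
Found U = {p56} with f^{-1}(U) = {19, 22} not in τ_X. Therefore f is NOT continuous.


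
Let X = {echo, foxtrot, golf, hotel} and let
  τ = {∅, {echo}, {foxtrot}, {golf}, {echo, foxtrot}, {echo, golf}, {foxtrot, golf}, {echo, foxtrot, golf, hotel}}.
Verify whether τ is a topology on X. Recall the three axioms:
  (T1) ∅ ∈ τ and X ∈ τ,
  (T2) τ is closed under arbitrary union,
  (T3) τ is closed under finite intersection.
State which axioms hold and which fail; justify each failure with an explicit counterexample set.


τ is NOT a topology on X.

Axiom (T1): ∅ ∈ τ? Yes; X ∈ τ? Yes.
Axiom (T2/T3): check pairwise unions and intersections of members of τ.
Counterexample for (T2): {echo} ∪ {foxtrot, golf} = {echo, foxtrot, golf} ∉ τ. Therefore τ is NOT a topology.


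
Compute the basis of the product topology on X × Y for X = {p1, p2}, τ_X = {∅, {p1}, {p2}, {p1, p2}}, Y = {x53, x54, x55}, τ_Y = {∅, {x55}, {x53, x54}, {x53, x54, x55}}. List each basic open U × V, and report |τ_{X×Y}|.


Basis B = {∅ × ∅, {p1} × {x55}, {p2} × {x55}, {p1} × {x53, x54}, {p1, p2} × {x55}, {p2} × {x53, x54}, {p1} × {x53, x54, x55}, {p2} × {x53, x54, x55}, {p1, p2} × {x53, x54}, {p1, p2} × {x53, x54, x55}}; |τ_{X×Y}| = 16.

Enumerate products U × V with U ∈ τ_X, V ∈ τ_Y (deduplicated):
  ∅ × ∅ = {} (∅)
  {p1} × {x55} = {(p1,x55)}
  {p2} × {x55} = {(p2,x55)}
  {p1} × {x53, x54} = {(p1,x53), (p1,x54)}
  {p1, p2} × {x55} = {(p1,x55), (p2,x55)}
  {p2} × {x53, x54} = {(p2,x53), (p2,x54)}
  {p1} × {x53, x54, x55} = {(p1,x53), (p1,x54), (p1,x55)}
  {p2} × {x53, x54, x55} = {(p2,x53), (p2,x54), (p2,x55)}
  {p1, p2} × {x53, x54} = {(p1,x53), (p1,x54), (p2,x53), (p2,x54)}
  {p1, p2} × {x53, x54, x55} = {(p1,x53), (p1,x54), (p1,x55), (p2,x53), (p2,x54), (p2,x55)}
These 10 distinct sets form the basis B.
Close under arbitrary unions to get τ_{X×Y}; counting gives |τ_{X×Y}| = 16.


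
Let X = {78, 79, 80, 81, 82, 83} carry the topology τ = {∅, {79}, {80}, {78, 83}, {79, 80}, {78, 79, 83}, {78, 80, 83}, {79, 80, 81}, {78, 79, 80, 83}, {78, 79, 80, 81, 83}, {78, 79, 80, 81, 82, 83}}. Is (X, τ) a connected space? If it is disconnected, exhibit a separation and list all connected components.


(X, τ) is connected.

Find clopen sets (U ∈ τ with X ∖ U ∈ τ):
  U = ∅, X ∖ U = {78, 79, 80, 81, 82, 83} — both open, so U is clopen.
  U = {78, 79, 80, 81, 82, 83}, X ∖ U = ∅ — both open, so U is clopen.
Only trivial clopens (∅ and X) exist, so (X, τ) is connected.
Compute connected components by grouping points that agree on all clopens:
  component: {78, 79, 80, 81, 82, 83}


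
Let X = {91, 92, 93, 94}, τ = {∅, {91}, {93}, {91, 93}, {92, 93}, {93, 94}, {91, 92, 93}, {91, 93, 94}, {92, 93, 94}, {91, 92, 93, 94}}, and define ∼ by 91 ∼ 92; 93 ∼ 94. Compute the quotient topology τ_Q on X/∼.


X/∼ = {[91=92], [93=94]}; |τ_Q| = 3.

Equivalence classes: [91=92], [93=94].
Quotient map π: X → X/∼ sends 91 ↦ [91=92], 92 ↦ [91=92], 93 ↦ [93=94], 94 ↦ [93=94].
For each subset V ⊆ X/∼, compute π^{-1}(V) ⊆ X and check whether π^{-1}(V) ∈ τ. V is open in τ_Q iff π^{-1}(V) ∈ τ.
  V = {}: π^{-1}(V) = ∅ ∈ τ ✓.
  V = {[91=92]}: π^{-1}(V) = {91, 92} ∉ τ ✗.
  V = {[93=94]}: π^{-1}(V) = {93, 94} ∈ τ ✓.
  V = {[91=92], [93=94]}: π^{-1}(V) = {91, 92, 93, 94} ∈ τ ✓.
Open sets in the quotient: τ_Q = {{}, {[93=94]}, {[91=92], [93=94]}} (3 elements).


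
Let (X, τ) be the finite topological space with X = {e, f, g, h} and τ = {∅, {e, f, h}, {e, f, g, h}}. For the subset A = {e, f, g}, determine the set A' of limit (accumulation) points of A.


A' = {e, f, g, h}

For each x ∈ X, list the open sets U ∈ τ with x ∈ U, then check whether U ∩ (A ∖ {x}) ≠ ∅ for every such U.
  x = e: opens ∋ x are {e, f, h}, {e, f, g, h}; each meets A ∖ {e}, so x IS a limit point.
  x = f: opens ∋ x are {e, f, h}, {e, f, g, h}; each meets A ∖ {f}, so x IS a limit point.
  x = g: opens ∋ x are {e, f, g, h}; each meets A ∖ {g}, so x IS a limit point.
  x = h: opens ∋ x are {e, f, h}, {e, f, g, h}; each meets A ∖ {h}, so x IS a limit point.
Collecting: A' = {e, f, g, h}.


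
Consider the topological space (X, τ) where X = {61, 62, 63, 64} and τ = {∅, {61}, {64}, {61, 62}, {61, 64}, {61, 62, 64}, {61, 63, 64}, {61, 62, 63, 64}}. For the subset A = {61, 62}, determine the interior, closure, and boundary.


int(A) = {61, 62}, cl(A) = {61, 62, 63}, ∂A = {63}.

Closed sets in (X, τ) are complements of opens:
  closed(X, τ) = {∅, {62}, {63}, {62, 63}, {63, 64}, {61, 62, 63}, {62, 63, 64}, {61, 62, 63, 64}}.
int(A) = ⋃ {U ∈ τ : U ⊆ A}. Opens contained in A: ∅, {61}, {61, 62}.
Taking the union of these: int(A) = {61, 62}.
cl(A) = ⋂ {C closed : A ⊆ C}. Closed sets containing A: {61, 62, 63}, {61, 62, 63, 64}.
Intersecting these: cl(A) = {61, 62, 63}.
∂A = cl(A) ∖ int(A) = {61, 62, 63} ∖ {61, 62} = {63}.


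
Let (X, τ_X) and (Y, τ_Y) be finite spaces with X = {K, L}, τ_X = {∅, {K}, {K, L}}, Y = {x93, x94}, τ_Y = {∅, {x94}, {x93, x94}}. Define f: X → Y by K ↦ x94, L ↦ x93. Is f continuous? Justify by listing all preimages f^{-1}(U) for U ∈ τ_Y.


f IS continuous.

Compute f^{-1}(U) for each U ∈ τ_Y:
  U = ∅: f^{-1}(U) = ∅ ∈ τ_X ✓.
  U = {x94}: f^{-1}(U) = {K} ∈ τ_X ✓.
  U = {x93, x94}: f^{-1}(U) = {K, L} ∈ τ_X ✓.
Every preimage lies in τ_X, so f IS continuous.


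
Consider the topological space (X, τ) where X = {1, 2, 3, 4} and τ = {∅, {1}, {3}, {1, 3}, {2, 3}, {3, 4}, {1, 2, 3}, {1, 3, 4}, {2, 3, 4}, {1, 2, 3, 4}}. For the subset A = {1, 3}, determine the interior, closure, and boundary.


int(A) = {1, 3}, cl(A) = {1, 2, 3, 4}, ∂A = {2, 4}.

Closed sets in (X, τ) are complements of opens:
  closed(X, τ) = {∅, {1}, {2}, {4}, {1, 2}, {1, 4}, {2, 4}, {1, 2, 4}, {2, 3, 4}, {1, 2, 3, 4}}.
int(A) = ⋃ {U ∈ τ : U ⊆ A}. Opens contained in A: ∅, {1}, {3}, {1, 3}.
Taking the union of these: int(A) = {1, 3}.
cl(A) = ⋂ {C closed : A ⊆ C}. Closed sets containing A: {1, 2, 3, 4}.
Intersecting these: cl(A) = {1, 2, 3, 4}.
∂A = cl(A) ∖ int(A) = {1, 2, 3, 4} ∖ {1, 3} = {2, 4}.


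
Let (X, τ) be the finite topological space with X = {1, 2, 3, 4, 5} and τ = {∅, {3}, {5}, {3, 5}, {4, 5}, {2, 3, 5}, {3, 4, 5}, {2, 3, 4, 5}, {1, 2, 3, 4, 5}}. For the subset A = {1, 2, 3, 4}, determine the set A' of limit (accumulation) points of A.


A' = {1, 2}

For each x ∈ X, list the open sets U ∈ τ with x ∈ U, then check whether U ∩ (A ∖ {x}) ≠ ∅ for every such U.
  x = 1: opens ∋ x are {1, 2, 3, 4, 5}; each meets A ∖ {1}, so x IS a limit point.
  x = 2: opens ∋ x are {2, 3, 5}, {2, 3, 4, 5}, {1, 2, 3, 4, 5}; each meets A ∖ {2}, so x IS a limit point.
  x = 3: open {3} ∋ x has {3} ∩ (A ∖ {3}) = ∅, so x is NOT a limit point.
  x = 4: open {4, 5} ∋ x has {4, 5} ∩ (A ∖ {4}) = ∅, so x is NOT a limit point.
  x = 5: open {5} ∋ x has {5} ∩ (A ∖ {5}) = ∅, so x is NOT a limit point.
Collecting: A' = {1, 2}.


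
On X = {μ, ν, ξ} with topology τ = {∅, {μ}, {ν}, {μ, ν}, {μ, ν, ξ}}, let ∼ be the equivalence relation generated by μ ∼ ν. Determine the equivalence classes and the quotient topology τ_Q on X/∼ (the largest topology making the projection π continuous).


X/∼ = {[μ=ν], [ξ]}; |τ_Q| = 3.

Equivalence classes: [μ=ν], [ξ].
Quotient map π: X → X/∼ sends μ ↦ [μ=ν], ν ↦ [μ=ν], ξ ↦ [ξ].
For each subset V ⊆ X/∼, compute π^{-1}(V) ⊆ X and check whether π^{-1}(V) ∈ τ. V is open in τ_Q iff π^{-1}(V) ∈ τ.
  V = {}: π^{-1}(V) = ∅ ∈ τ ✓.
  V = {[μ=ν]}: π^{-1}(V) = {μ, ν} ∈ τ ✓.
  V = {[ξ]}: π^{-1}(V) = {ξ} ∉ τ ✗.
  V = {[μ=ν], [ξ]}: π^{-1}(V) = {μ, ν, ξ} ∈ τ ✓.
Open sets in the quotient: τ_Q = {{}, {[μ=ν]}, {[μ=ν], [ξ]}} (3 elements).


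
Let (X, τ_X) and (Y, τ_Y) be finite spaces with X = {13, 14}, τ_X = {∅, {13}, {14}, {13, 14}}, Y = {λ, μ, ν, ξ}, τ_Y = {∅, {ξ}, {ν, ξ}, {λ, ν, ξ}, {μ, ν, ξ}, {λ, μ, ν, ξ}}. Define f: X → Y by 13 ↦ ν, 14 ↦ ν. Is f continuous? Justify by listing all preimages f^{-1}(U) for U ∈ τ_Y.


f IS continuous.

Compute f^{-1}(U) for each U ∈ τ_Y:
  U = ∅: f^{-1}(U) = ∅ ∈ τ_X ✓.
  U = {ξ}: f^{-1}(U) = ∅ ∈ τ_X ✓.
  U = {ν, ξ}: f^{-1}(U) = {13, 14} ∈ τ_X ✓.
  U = {λ, ν, ξ}: f^{-1}(U) = {13, 14} ∈ τ_X ✓.
  U = {μ, ν, ξ}: f^{-1}(U) = {13, 14} ∈ τ_X ✓.
  U = {λ, μ, ν, ξ}: f^{-1}(U) = {13, 14} ∈ τ_X ✓.
Every preimage lies in τ_X, so f IS continuous.


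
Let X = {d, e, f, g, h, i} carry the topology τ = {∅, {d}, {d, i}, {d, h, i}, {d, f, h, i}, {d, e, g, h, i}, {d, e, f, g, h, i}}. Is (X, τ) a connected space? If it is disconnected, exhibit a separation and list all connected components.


(X, τ) is connected.

Find clopen sets (U ∈ τ with X ∖ U ∈ τ):
  U = ∅, X ∖ U = {d, e, f, g, h, i} — both open, so U is clopen.
  U = {d, e, f, g, h, i}, X ∖ U = ∅ — both open, so U is clopen.
Only trivial clopens (∅ and X) exist, so (X, τ) is connected.
Compute connected components by grouping points that agree on all clopens:
  component: {d, e, f, g, h, i}


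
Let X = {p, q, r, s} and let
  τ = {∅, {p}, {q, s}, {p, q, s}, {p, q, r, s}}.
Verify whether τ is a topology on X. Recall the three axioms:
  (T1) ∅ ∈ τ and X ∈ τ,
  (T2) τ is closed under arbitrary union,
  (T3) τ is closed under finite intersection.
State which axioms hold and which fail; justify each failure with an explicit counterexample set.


τ IS a topology on X.

Axiom (T1): ∅ ∈ τ? Yes; X ∈ τ? Yes.
Axiom (T2/T3): check pairwise unions and intersections of members of τ.
All pairwise intersections and unions checked — each lies in τ. Therefore τ satisfies (T1), (T2), (T3): it IS a topology on X.


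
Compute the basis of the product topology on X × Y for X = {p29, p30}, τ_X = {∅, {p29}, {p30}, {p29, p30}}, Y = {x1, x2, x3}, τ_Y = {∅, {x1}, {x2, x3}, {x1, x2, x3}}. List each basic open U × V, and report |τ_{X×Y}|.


Basis B = {∅ × ∅, {p29} × {x1}, {p30} × {x1}, {p29, p30} × {x1}, {p29} × {x2, x3}, {p30} × {x2, x3}, {p29} × {x1, x2, x3}, {p30} × {x1, x2, x3}, {p29, p30} × {x2, x3}, {p29, p30} × {x1, x2, x3}}; |τ_{X×Y}| = 16.

Enumerate products U × V with U ∈ τ_X, V ∈ τ_Y (deduplicated):
  ∅ × ∅ = {} (∅)
  {p29} × {x1} = {(p29,x1)}
  {p30} × {x1} = {(p30,x1)}
  {p29, p30} × {x1} = {(p29,x1), (p30,x1)}
  {p29} × {x2, x3} = {(p29,x2), (p29,x3)}
  {p30} × {x2, x3} = {(p30,x2), (p30,x3)}
  {p29} × {x1, x2, x3} = {(p29,x1), (p29,x2), (p29,x3)}
  {p30} × {x1, x2, x3} = {(p30,x1), (p30,x2), (p30,x3)}
  {p29, p30} × {x2, x3} = {(p29,x2), (p29,x3), (p30,x2), (p30,x3)}
  {p29, p30} × {x1, x2, x3} = {(p29,x1), (p29,x2), (p29,x3), (p30,x1), (p30,x2), (p30,x3)}
These 10 distinct sets form the basis B.
Close under arbitrary unions to get τ_{X×Y}; counting gives |τ_{X×Y}| = 16.


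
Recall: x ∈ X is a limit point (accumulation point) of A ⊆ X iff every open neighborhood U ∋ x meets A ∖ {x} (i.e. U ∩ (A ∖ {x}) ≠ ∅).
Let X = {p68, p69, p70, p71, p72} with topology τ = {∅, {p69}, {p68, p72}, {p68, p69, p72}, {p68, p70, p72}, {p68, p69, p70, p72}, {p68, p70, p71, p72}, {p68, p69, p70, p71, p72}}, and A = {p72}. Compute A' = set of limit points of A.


A' = {p68, p70, p71}

For each x ∈ X, list the open sets U ∈ τ with x ∈ U, then check whether U ∩ (A ∖ {x}) ≠ ∅ for every such U.
  x = p68: opens ∋ x are {p68, p72}, {p68, p69, p72}, {p68, p70, p72}, {p68, p69, p70, p72}, {p68, p70, p71, p72}, {p68, p69, p70, p71, p72}; each meets A ∖ {p68}, so x IS a limit point.
  x = p69: open {p69} ∋ x has {p69} ∩ (A ∖ {p69}) = ∅, so x is NOT a limit point.
  x = p70: opens ∋ x are {p68, p70, p72}, {p68, p69, p70, p72}, {p68, p70, p71, p72}, {p68, p69, p70, p71, p72}; each meets A ∖ {p70}, so x IS a limit point.
  x = p71: opens ∋ x are {p68, p70, p71, p72}, {p68, p69, p70, p71, p72}; each meets A ∖ {p71}, so x IS a limit point.
  x = p72: open {p68, p72} ∋ x has {p68, p72} ∩ (A ∖ {p72}) = ∅, so x is NOT a limit point.
Collecting: A' = {p68, p70, p71}.


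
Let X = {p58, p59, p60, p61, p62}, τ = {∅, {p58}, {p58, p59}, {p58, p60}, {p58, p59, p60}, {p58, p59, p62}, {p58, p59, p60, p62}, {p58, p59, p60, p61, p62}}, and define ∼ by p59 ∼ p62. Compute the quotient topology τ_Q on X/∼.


X/∼ = {[p58], [p59=p62], [p60], [p61]}; |τ_Q| = 6.

Equivalence classes: [p58], [p59=p62], [p60], [p61].
Quotient map π: X → X/∼ sends p58 ↦ [p58], p59 ↦ [p59=p62], p60 ↦ [p60], p61 ↦ [p61], p62 ↦ [p59=p62].
For each subset V ⊆ X/∼, compute π^{-1}(V) ⊆ X and check whether π^{-1}(V) ∈ τ. V is open in τ_Q iff π^{-1}(V) ∈ τ.
  V = {}: π^{-1}(V) = ∅ ∈ τ ✓.
  V = {[p58]}: π^{-1}(V) = {p58} ∈ τ ✓.
  V = {[p59=p62]}: π^{-1}(V) = {p59, p62} ∉ τ ✗.
  V = {[p58], [p59=p62]}: π^{-1}(V) = {p58, p59, p62} ∈ τ ✓.
  V = {[p60]}: π^{-1}(V) = {p60} ∉ τ ✗.
  V = {[p58], [p60]}: π^{-1}(V) = {p58, p60} ∈ τ ✓.
  V = {[p59=p62], [p60]}: π^{-1}(V) = {p59, p60, p62} ∉ τ ✗.
  V = {[p58], [p59=p62], [p60]}: π^{-1}(V) = {p58, p59, p60, p62} ∈ τ ✓.
  V = {[p61]}: π^{-1}(V) = {p61} ∉ τ ✗.
  V = {[p58], [p61]}: π^{-1}(V) = {p58, p61} ∉ τ ✗.
  V = {[p59=p62], [p61]}: π^{-1}(V) = {p59, p61, p62} ∉ τ ✗.
  V = {[p58], [p59=p62], [p61]}: π^{-1}(V) = {p58, p59, p61, p62} ∉ τ ✗.
  V = {[p60], [p61]}: π^{-1}(V) = {p60, p61} ∉ τ ✗.
  V = {[p58], [p60], [p61]}: π^{-1}(V) = {p58, p60, p61} ∉ τ ✗.
  V = {[p59=p62], [p60], [p61]}: π^{-1}(V) = {p59, p60, p61, p62} ∉ τ ✗.
  V = {[p58], [p59=p62], [p60], [p61]}: π^{-1}(V) = {p58, p59, p60, p61, p62} ∈ τ ✓.
Open sets in the quotient: τ_Q = {{}, {[p58]}, {[p58], [p59=p62]}, {[p58], [p60]}, {[p58], [p59=p62], [p60]}, {[p58], [p59=p62], [p60], [p61]}} (6 elements).
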